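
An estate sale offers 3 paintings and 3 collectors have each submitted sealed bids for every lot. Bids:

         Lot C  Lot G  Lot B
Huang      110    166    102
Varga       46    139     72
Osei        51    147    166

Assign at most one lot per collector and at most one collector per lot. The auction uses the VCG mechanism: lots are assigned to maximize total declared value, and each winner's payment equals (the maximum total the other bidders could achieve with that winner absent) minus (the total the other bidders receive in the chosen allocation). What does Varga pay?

Efficient allocation: Huang→Lot C ($110), Varga→Lot G ($139), Osei→Lot B ($166); total welfare W = $415.
Varga receives Lot G at value $139, so the others get W − 139 = $276.
Without Varga: best allocation of the remaining 2 bidders over all 3 lots is Huang→Lot G ($166), Osei→Lot B ($166), total $332.
VCG payment = (others' best without Varga) − (others' welfare with Varga) = 332 − 276 = $56.

Varga pays $56.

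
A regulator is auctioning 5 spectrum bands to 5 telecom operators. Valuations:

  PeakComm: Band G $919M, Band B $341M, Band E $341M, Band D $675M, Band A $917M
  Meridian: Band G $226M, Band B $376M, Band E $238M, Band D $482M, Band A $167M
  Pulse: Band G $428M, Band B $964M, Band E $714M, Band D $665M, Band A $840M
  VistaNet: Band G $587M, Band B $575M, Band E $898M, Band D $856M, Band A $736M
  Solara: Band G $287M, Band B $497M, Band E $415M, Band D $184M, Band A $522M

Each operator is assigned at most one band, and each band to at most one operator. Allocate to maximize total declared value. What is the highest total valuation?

Optimal: PeakComm→Band G ($919M), Meridian→Band D ($482M), Pulse→Band B ($964M), VistaNet→Band E ($898M), Solara→Band A ($522M) — total 919+482+964+898+522 = $3785M.
Next-best assignment: PeakComm→Band G, Meridian→Band D, Pulse→Band A, VistaNet→Band E, Solara→Band B = $3636M.
No other one-to-one assignment exceeds $3785M.

Max total: $3785M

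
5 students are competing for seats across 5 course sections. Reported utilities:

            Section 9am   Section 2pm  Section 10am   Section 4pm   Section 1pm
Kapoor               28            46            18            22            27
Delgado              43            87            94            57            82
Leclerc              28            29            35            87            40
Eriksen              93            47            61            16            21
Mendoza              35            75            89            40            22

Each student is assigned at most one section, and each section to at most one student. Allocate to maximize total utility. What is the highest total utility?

This is the linear assignment problem.
Optimal: Kapoor→Section 2pm (46 points), Delgado→Section 1pm (82 points), Leclerc→Section 4pm (87 points), Eriksen→Section 9am (93 points), Mendoza→Section 10am (89 points) — total 46+82+87+93+89 = 397 points.
Max-entry greedy (repeatedly take the single best remaining cell) gives 376 points, worse by 21.
Next-best assignment: Kapoor→Section 1pm, Delgado→Section 2pm, Leclerc→Section 4pm, Eriksen→Section 9am, Mendoza→Section 10am = 383 points.

Maximum total: 397 points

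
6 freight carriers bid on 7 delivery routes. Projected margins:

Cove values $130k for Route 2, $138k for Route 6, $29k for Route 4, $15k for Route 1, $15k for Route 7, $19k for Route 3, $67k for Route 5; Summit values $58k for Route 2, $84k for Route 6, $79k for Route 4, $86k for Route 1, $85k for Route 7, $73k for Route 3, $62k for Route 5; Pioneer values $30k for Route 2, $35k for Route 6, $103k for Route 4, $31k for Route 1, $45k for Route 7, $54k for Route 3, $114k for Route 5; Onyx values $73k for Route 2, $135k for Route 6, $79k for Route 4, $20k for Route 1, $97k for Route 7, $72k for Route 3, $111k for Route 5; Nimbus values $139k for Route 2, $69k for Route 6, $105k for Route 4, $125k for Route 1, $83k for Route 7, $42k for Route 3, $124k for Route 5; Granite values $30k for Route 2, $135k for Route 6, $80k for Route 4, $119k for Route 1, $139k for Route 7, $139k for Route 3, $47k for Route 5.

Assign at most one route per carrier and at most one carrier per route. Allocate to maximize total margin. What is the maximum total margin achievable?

Optimal: Cove→Route 2 ($130k), Summit→Route 7 ($85k), Pioneer→Route 5 ($114k), Onyx→Route 6 ($135k), Nimbus→Route 1 ($125k), Granite→Route 3 ($139k) — total 130+85+114+135+125+139 = $728k.
Max-entry greedy (repeatedly take the single best remaining cell) gives $695k, worse by 33.

Maximum total: $728k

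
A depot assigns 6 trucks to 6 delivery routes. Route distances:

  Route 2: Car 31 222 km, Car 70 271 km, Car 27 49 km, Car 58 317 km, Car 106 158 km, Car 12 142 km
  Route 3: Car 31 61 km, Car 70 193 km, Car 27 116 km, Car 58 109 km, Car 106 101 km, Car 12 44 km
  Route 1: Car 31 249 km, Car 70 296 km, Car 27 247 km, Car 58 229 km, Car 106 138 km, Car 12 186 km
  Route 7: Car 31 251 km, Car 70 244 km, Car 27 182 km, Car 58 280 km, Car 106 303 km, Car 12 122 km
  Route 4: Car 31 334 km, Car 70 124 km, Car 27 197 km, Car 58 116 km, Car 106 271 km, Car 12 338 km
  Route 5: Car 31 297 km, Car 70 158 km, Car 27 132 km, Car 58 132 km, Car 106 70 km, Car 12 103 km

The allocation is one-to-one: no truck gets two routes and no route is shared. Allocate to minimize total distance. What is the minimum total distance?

Treat this as an assignment problem: match each truck to one route.
Optimal: Car 31→Route 3 (61 km), Car 70→Route 4 (124 km), Car 27→Route 2 (49 km), Car 58→Route 5 (132 km), Car 106→Route 1 (138 km), Car 12→Route 7 (122 km) — total 61+124+49+132+138+122 = 626 km.
Next-best assignment: Car 31→Route 3, Car 70→Route 5, Car 27→Route 2, Car 58→Route 4, Car 106→Route 1, Car 12→Route 7 = 644 km.

Minimum total: 626 km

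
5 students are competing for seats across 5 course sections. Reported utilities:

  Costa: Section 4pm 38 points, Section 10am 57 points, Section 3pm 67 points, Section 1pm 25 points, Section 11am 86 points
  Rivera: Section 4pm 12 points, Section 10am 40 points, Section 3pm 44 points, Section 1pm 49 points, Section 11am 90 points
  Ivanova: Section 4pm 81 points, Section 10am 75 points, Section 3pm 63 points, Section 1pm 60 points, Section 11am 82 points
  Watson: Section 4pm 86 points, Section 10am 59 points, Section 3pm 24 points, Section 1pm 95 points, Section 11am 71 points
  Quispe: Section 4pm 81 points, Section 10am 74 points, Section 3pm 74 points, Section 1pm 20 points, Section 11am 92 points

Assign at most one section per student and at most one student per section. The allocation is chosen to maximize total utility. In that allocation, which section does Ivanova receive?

Ivanova receives Section 10am.

This is the linear assignment problem.
Optimal: Costa→Section 3pm (67 points), Rivera→Section 11am (90 points), Ivanova→Section 10am (75 points), Watson→Section 1pm (95 points), Quispe→Section 4pm (81 points) — total 67+90+75+95+81 = 408 points.
Max-entry greedy (repeatedly take the single best remaining cell) gives 375 points, worse by 33.
Next-best assignment: Costa→Section 3pm, Rivera→Section 11am, Ivanova→Section 4pm, Watson→Section 1pm, Quispe→Section 10am = 407 points.
Swapping Quispe↔Ivanova (Quispe→Section 10am 74 points, Ivanova→Section 4pm 81 points) loses 1.
Ivanova's own top section is Section 11am (82 points), but forcing Ivanova→Section 11am and reassigning the rest optimally gives only 365 points — worse by 43.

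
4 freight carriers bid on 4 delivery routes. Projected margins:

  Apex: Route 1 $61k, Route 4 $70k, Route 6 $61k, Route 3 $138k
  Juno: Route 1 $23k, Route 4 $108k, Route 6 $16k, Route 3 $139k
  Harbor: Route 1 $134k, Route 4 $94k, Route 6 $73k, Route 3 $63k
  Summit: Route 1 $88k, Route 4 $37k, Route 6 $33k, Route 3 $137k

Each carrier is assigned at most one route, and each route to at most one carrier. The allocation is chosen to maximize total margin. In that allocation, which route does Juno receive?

Juno receives Route 4.

Optimal: Apex→Route 6 ($61k), Juno→Route 4 ($108k), Harbor→Route 1 ($134k), Summit→Route 3 ($137k) — total 61+108+134+137 = $440k.
Max-entry greedy (repeatedly take the single best remaining cell) gives $376k, worse by 64.
Next-best assignment: Apex→Route 3, Juno→Route 4, Harbor→Route 1, Summit→Route 6 = $413k.
Every other assignment is strictly worse.
Juno's own top route is Route 3 ($139k), but forcing Juno→Route 3 and reassigning the rest optimally gives only $382k — worse by 58.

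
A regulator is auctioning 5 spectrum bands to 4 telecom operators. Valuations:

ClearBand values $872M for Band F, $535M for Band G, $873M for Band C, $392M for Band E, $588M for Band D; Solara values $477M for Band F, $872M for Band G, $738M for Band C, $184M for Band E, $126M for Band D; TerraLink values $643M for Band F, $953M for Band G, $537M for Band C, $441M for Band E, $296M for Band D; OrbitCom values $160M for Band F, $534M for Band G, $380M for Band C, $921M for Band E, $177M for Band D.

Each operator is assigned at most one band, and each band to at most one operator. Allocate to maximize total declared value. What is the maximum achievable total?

Maximum total: $3484M

Optimal: ClearBand→Band F ($872M), Solara→Band C ($738M), TerraLink→Band G ($953M), OrbitCom→Band E ($921M) — total 872+738+953+921 = $3484M.
Max-entry greedy (repeatedly take the single best remaining cell) gives $3224M, worse by 260.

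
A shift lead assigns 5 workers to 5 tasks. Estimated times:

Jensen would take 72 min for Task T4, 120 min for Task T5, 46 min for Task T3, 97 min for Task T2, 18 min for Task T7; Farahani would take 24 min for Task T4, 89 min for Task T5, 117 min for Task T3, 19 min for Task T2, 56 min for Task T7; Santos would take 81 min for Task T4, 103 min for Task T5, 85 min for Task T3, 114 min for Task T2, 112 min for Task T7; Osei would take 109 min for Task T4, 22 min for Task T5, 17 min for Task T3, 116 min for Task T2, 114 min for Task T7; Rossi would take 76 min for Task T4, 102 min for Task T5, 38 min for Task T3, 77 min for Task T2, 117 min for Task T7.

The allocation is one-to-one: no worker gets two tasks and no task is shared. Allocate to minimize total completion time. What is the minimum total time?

Minimum total: 178 min

Treat this as an assignment problem: match each worker to one task.
Optimal: Jensen→Task T7 (18 min), Farahani→Task T2 (19 min), Santos→Task T4 (81 min), Osei→Task T5 (22 min), Rossi→Task T3 (38 min) — total 18+19+81+22+38 = 178 min.
Next-best assignment: Jensen→Task T7, Farahani→Task T4, Santos→Task T2, Osei→Task T5, Rossi→Task T3 = 216 min.
No other one-to-one assignment undercuts 178 min.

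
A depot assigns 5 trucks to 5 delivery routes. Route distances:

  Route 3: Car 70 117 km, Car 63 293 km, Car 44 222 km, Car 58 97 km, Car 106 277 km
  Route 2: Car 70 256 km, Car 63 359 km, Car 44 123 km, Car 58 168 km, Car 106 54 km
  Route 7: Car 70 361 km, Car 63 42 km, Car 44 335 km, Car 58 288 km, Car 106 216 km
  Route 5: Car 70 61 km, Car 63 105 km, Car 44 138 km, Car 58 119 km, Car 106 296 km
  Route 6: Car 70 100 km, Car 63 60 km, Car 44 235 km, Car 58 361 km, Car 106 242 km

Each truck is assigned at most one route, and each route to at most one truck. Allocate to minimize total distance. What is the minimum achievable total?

Min total: 431 km

Treat this as an assignment problem: match each truck to one route.
Optimal: Car 70→Route 6 (100 km), Car 63→Route 7 (42 km), Car 44→Route 5 (138 km), Car 58→Route 3 (97 km), Car 106→Route 2 (54 km) — total 100+42+138+97+54 = 431 km.
Column-greedy (each route in turn goes to its cheapest remaining truck) gives 489 km, worse by 58.
Checked against all permutations: 431 km is optimal.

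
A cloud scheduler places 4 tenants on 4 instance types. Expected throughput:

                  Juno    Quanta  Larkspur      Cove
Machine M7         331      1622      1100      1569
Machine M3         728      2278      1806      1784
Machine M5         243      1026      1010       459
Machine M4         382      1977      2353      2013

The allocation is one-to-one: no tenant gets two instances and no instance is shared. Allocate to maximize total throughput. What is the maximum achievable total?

Maximum total: 6443 ops/s

This is the linear assignment problem.
Optimal: Juno→Machine M5 (243 ops/s), Quanta→Machine M3 (2278 ops/s), Larkspur→Machine M4 (2353 ops/s), Cove→Machine M7 (1569 ops/s) — total 243+2278+2353+1569 = 6443 ops/s.
Row-greedy (each tenant in turn takes its best remaining instance) gives 4264 ops/s, worse by 2179.
Checked against all permutations: 6443 ops/s is optimal.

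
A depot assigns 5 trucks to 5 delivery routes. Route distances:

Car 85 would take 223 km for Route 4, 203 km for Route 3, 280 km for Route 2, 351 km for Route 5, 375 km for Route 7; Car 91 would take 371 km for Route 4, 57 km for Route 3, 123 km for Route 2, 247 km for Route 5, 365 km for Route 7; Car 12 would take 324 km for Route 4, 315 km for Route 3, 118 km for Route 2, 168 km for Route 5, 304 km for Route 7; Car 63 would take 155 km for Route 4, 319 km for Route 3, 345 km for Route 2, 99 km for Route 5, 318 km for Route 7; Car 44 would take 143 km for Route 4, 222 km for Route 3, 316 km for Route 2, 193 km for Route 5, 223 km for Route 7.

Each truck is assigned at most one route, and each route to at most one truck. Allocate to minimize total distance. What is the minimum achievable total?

Minimum total: 720 km

This is the linear assignment problem.
Optimal: Car 85→Route 4 (223 km), Car 91→Route 3 (57 km), Car 12→Route 2 (118 km), Car 63→Route 5 (99 km), Car 44→Route 7 (223 km) — total 223+57+118+99+223 = 720 km.
Min-entry greedy (repeatedly take the single cheapest remaining cell) gives 792 km, worse by 72.
Next-best assignment: Car 85→Route 7, Car 91→Route 3, Car 12→Route 2, Car 63→Route 5, Car 44→Route 4 = 792 km.
Swapping Car 91↔Car 63 (Car 91→Route 5 247 km, Car 63→Route 3 319 km) adds 410.
Checked against all permutations: 720 km is optimal.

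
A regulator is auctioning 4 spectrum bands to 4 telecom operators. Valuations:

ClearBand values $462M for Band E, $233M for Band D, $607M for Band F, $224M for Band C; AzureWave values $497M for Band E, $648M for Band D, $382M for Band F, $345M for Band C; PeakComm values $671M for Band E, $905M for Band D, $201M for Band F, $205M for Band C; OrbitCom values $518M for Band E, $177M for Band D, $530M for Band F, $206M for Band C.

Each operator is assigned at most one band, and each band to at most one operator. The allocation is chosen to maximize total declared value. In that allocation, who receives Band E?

OrbitCom receives Band E.

Optimal: ClearBand→Band F ($607M), AzureWave→Band C ($345M), PeakComm→Band D ($905M), OrbitCom→Band E ($518M) — total 607+345+905+518 = $2375M.
Swapping AzureWave↔PeakComm (AzureWave→Band D $648M, PeakComm→Band C $205M) loses 397.
OrbitCom's own top band is Band F ($530M), but forcing OrbitCom→Band F and reassigning the rest optimally gives only $2242M — worse by 133.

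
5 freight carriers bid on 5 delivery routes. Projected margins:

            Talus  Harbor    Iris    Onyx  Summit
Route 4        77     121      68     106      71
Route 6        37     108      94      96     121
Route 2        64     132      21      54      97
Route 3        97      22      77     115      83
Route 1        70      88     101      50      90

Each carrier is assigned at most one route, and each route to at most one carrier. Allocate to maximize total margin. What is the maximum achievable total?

Maximum total: $557k

Optimal: Talus→Route 3 ($97k), Harbor→Route 2 ($132k), Iris→Route 1 ($101k), Onyx→Route 4 ($106k), Summit→Route 6 ($121k) — total 97+132+101+106+121 = $557k.
Column-greedy (each route in turn goes to its best remaining carrier) gives $522k, worse by 35.
No other one-to-one assignment exceeds $557k.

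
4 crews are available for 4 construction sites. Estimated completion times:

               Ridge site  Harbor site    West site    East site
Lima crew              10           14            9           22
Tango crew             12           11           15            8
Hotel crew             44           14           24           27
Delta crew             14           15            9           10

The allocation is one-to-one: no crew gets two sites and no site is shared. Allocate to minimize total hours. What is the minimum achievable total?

Optimal: Lima crew→Ridge site (10 hours), Tango crew→East site (8 hours), Hotel crew→Harbor site (14 hours), Delta crew→West site (9 hours) — total 10+8+14+9 = 41 hours.
Row-greedy (each crew in turn takes its cheapest remaining site) gives 45 hours, worse by 4.
Next-best assignment: Lima crew→West site, Tango crew→Ridge site, Hotel crew→Harbor site, Delta crew→East site = 45 hours.

Minimum total: 41 hours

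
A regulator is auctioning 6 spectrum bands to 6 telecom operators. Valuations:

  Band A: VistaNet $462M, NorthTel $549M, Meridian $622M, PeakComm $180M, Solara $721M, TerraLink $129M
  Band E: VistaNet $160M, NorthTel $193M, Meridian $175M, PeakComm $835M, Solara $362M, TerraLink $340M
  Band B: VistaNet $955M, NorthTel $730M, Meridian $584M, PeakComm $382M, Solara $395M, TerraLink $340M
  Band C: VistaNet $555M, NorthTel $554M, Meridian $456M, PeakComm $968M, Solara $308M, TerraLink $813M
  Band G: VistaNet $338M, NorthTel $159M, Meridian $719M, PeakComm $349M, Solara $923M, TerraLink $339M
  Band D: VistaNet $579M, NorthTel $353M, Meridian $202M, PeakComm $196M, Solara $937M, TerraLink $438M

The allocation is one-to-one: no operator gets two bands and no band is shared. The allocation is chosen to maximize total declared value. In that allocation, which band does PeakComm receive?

PeakComm receives Band E.

Optimal: VistaNet→Band B ($955M), NorthTel→Band A ($549M), Meridian→Band G ($719M), PeakComm→Band E ($835M), Solara→Band D ($937M), TerraLink→Band C ($813M) — total 955+549+719+835+937+813 = $4808M.
Max-entry greedy (repeatedly take the single best remaining cell) gives $4468M, worse by 340.
Next-best assignment: VistaNet→Band D, NorthTel→Band B, Meridian→Band A, PeakComm→Band E, Solara→Band G, TerraLink→Band C = $4502M.
Swapping TerraLink↔Solara (TerraLink→Band D $438M, Solara→Band C $308M) loses 1004.
PeakComm's own top band is Band C ($968M), but forcing PeakComm→Band C and reassigning the rest optimally gives only $4468M — worse by 340.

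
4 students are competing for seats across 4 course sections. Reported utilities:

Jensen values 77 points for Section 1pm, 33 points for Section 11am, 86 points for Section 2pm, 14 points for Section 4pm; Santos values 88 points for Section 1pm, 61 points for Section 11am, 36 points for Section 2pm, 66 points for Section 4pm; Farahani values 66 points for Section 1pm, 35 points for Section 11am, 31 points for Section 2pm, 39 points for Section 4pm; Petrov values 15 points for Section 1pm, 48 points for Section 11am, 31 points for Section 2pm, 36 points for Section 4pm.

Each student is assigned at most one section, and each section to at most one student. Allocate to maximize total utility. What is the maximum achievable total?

Max total: 266 points

Treat this as an assignment problem: match each student to one section.
Optimal: Jensen→Section 2pm (86 points), Santos→Section 4pm (66 points), Farahani→Section 1pm (66 points), Petrov→Section 11am (48 points) — total 86+66+66+48 = 266 points.
Swapping Santos↔Petrov (Santos→Section 11am 61 points, Petrov→Section 4pm 36 points) loses 17.
Checked against all permutations: 266 points is optimal.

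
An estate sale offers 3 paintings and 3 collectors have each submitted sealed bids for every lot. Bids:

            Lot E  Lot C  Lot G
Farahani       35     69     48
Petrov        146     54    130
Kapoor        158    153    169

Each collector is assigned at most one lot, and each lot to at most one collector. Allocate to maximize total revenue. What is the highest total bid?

Max total: $384

Treat this as an assignment problem: match each collector to one lot.
Optimal: Farahani→Lot C ($69), Petrov→Lot E ($146), Kapoor→Lot G ($169) — total 69+146+169 = $384.
Column-greedy (each lot in turn goes to its best remaining collector) gives $357, worse by 27.
Checked against all permutations: $384 is optimal.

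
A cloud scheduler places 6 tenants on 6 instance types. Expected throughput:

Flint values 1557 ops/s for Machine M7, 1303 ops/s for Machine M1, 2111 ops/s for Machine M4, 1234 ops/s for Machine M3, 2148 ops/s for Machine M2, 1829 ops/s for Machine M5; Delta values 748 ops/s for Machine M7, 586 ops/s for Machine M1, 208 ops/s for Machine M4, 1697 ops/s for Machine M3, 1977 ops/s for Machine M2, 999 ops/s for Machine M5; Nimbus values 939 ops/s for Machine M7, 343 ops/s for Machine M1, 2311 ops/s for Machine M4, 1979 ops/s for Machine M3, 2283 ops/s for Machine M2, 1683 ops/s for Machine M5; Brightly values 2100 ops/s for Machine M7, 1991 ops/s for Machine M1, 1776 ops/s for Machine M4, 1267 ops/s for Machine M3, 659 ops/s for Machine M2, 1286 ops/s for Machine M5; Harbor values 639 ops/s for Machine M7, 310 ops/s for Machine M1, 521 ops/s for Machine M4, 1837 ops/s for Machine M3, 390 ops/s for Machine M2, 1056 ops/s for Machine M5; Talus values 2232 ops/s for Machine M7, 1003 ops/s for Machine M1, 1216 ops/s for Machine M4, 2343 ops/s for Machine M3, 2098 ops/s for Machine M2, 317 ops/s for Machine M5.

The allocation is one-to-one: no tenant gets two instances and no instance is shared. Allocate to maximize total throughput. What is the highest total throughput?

Optimal: Flint→Machine M5 (1829 ops/s), Delta→Machine M2 (1977 ops/s), Nimbus→Machine M4 (2311 ops/s), Brightly→Machine M1 (1991 ops/s), Harbor→Machine M3 (1837 ops/s), Talus→Machine M7 (2232 ops/s) — total 1829+1977+2311+1991+1837+2232 = 12177 ops/s.
Row-greedy (each tenant in turn takes its best remaining instance) gives 10315 ops/s, worse by 1862.

Max total: 12177 ops/s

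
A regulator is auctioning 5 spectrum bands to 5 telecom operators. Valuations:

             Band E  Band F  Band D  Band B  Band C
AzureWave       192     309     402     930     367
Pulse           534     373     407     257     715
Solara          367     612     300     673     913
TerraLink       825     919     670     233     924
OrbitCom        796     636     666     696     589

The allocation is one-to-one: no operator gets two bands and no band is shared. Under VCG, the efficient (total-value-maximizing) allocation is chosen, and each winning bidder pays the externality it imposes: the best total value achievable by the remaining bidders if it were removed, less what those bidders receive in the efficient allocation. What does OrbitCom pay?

Efficient allocation: AzureWave→Band B ($930M), Pulse→Band D ($407M), Solara→Band C ($913M), TerraLink→Band F ($919M), OrbitCom→Band E ($796M); total welfare W = $3965M.
OrbitCom receives Band E at value $796M, so the others get W − 796 = $3169M.
Without OrbitCom: best allocation of the remaining 4 bidders over all 5 bands is AzureWave→Band B ($930M), Pulse→Band E ($534M), Solara→Band C ($913M), TerraLink→Band F ($919M), total $3296M.
VCG payment = (others' best without OrbitCom) − (others' welfare with OrbitCom) = 3296 − 3169 = $127M.

OrbitCom pays $127M.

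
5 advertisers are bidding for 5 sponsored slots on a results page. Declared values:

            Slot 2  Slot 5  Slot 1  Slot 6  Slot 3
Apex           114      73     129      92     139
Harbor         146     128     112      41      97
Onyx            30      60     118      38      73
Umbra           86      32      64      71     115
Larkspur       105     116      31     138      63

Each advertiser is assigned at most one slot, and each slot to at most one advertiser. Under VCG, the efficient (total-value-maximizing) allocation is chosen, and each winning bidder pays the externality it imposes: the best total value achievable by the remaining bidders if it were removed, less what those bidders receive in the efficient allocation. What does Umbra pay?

Efficient allocation: Apex→Slot 2 ($114), Harbor→Slot 5 ($128), Onyx→Slot 1 ($118), Umbra→Slot 3 ($115), Larkspur→Slot 6 ($138); total welfare W = $613.
Umbra receives Slot 3 at value $115, so the others get W − 115 = $498.
Without Umbra: best allocation of the remaining 4 bidders over all 5 slots is Apex→Slot 3 ($139), Harbor→Slot 2 ($146), Onyx→Slot 1 ($118), Larkspur→Slot 6 ($138), total $541.
VCG payment = (others' best without Umbra) − (others' welfare with Umbra) = 541 − 498 = $43.

Umbra pays $43.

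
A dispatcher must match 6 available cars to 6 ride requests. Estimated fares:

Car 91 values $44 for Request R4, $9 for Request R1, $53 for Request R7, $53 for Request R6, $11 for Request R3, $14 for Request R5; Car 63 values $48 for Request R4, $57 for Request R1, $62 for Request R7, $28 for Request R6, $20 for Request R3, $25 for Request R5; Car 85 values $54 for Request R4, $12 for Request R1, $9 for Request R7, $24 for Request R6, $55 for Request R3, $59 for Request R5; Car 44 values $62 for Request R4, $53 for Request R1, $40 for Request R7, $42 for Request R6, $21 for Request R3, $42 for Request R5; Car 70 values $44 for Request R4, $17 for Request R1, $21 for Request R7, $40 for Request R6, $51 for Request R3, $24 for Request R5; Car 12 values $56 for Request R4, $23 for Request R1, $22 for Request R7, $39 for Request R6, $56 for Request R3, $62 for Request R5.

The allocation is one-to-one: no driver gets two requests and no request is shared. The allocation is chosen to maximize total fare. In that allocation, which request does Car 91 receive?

Car 91 receives Request R6.

Optimal: Car 91→Request R6 ($53), Car 63→Request R7 ($62), Car 85→Request R4 ($54), Car 44→Request R1 ($53), Car 70→Request R3 ($51), Car 12→Request R5 ($62) — total 53+62+54+53+51+62 = $335.
Max-entry greedy (repeatedly take the single best remaining cell) gives $311, worse by 24.
Next-best assignment: Car 91→Request R6, Car 63→Request R7, Car 85→Request R5, Car 44→Request R1, Car 70→Request R3, Car 12→Request R4 = $334.
No other one-to-one assignment exceeds $335.
Car 91's own top request is Request R7 ($53), but forcing Car 91→Request R7 and reassigning the rest optimally gives only $329 — worse by 6.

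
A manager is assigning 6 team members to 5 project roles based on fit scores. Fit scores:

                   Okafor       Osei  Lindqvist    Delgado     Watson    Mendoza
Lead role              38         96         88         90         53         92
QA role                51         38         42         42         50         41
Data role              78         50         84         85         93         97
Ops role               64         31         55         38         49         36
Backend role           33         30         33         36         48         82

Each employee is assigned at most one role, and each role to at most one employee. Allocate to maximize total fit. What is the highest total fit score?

Max total: 377 pts

Treat this as an assignment problem: match each employee to one role.
Optimal: Osei→Lead role (96 pts), Okafor→QA role (51 pts), Watson→Data role (93 pts), Lindqvist→Ops role (55 pts), Mendoza→Backend role (82 pts) — total 96+51+93+55+82 = 377 pts.
Column-greedy (each role in turn goes to its best remaining employee) gives 347 pts, worse by 30.
Swapping Okafor↔Osei (Okafor→Lead role 38 pts, Osei→QA role 38 pts) loses 71.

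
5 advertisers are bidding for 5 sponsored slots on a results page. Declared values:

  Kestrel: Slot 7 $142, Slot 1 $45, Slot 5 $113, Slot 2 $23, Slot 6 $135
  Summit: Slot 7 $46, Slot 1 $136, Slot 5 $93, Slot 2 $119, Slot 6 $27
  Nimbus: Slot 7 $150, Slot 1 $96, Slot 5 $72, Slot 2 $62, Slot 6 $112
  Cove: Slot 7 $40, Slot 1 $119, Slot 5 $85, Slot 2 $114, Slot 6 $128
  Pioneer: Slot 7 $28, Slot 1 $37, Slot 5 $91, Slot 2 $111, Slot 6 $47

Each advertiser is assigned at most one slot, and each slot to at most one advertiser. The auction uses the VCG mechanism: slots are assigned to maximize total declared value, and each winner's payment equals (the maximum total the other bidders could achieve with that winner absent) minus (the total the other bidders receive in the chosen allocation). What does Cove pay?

Cove pays $22.

Efficient allocation: Kestrel→Slot 5 ($113), Summit→Slot 1 ($136), Nimbus→Slot 7 ($150), Cove→Slot 6 ($128), Pioneer→Slot 2 ($111); total welfare W = $638.
Cove receives Slot 6 at value $128, so the others get W − 128 = $510.
Without Cove: best allocation of the remaining 4 bidders over all 5 slots is Kestrel→Slot 6 ($135), Summit→Slot 1 ($136), Nimbus→Slot 7 ($150), Pioneer→Slot 2 ($111), total $532.
VCG payment = (others' best without Cove) − (others' welfare with Cove) = 532 − 510 = $22.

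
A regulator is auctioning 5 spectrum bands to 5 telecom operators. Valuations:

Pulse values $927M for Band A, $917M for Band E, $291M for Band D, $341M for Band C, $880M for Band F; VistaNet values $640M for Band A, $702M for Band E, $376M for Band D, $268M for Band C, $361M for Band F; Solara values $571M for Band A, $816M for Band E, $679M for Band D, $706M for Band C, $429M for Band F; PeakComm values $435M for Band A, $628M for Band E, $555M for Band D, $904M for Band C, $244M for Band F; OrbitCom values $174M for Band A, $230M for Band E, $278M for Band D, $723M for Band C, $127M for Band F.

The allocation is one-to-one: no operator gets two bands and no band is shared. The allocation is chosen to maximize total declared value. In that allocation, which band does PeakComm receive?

Optimal: Pulse→Band F ($880M), VistaNet→Band A ($640M), Solara→Band E ($816M), PeakComm→Band D ($555M), OrbitCom→Band C ($723M) — total 880+640+816+555+723 = $3614M.
Next-best assignment: Pulse→Band F, VistaNet→Band A, Solara→Band D, PeakComm→Band E, OrbitCom→Band C = $3550M.
PeakComm's own top band is Band C ($904M), but forcing PeakComm→Band C and reassigning the rest optimally gives only $3518M — worse by 96.

PeakComm receives Band D.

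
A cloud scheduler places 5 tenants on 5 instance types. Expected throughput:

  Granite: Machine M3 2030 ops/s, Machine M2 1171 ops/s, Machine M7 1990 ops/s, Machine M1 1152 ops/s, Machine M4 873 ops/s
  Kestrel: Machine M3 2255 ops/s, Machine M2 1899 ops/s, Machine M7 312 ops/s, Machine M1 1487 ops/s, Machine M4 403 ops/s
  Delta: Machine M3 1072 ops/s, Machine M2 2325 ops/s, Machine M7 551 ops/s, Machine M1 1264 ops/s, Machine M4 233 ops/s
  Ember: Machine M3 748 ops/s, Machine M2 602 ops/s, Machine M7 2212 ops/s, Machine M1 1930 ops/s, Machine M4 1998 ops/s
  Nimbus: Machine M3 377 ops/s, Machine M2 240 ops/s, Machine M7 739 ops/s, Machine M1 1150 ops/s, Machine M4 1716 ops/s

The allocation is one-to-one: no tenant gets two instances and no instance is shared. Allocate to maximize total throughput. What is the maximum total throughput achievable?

Max total: 10216 ops/s

Optimal: Granite→Machine M7 (1990 ops/s), Kestrel→Machine M3 (2255 ops/s), Delta→Machine M2 (2325 ops/s), Ember→Machine M1 (1930 ops/s), Nimbus→Machine M4 (1716 ops/s) — total 1990+2255+2325+1930+1716 = 10216 ops/s.
Column-greedy (each instance in turn goes to its best remaining tenant) gives 9660 ops/s, worse by 556.
Next-best assignment: Granite→Machine M3, Kestrel→Machine M1, Delta→Machine M2, Ember→Machine M7, Nimbus→Machine M4 = 9770 ops/s.
Swapping Kestrel↔Delta (Kestrel→Machine M2 1899 ops/s, Delta→Machine M3 1072 ops/s) loses 1609.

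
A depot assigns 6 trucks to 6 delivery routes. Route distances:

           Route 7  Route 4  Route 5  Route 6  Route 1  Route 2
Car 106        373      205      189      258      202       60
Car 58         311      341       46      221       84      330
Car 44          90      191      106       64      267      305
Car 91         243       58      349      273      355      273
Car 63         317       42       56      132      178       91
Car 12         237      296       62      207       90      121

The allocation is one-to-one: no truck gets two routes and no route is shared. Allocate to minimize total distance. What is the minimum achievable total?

This is a one-to-one assignment (minimum-cost bipartite matching).
Optimal: Car 106→Route 2 (60 km), Car 58→Route 5 (46 km), Car 44→Route 7 (90 km), Car 91→Route 4 (58 km), Car 63→Route 6 (132 km), Car 12→Route 1 (90 km) — total 60+46+90+58+132+90 = 476 km.
Swapping Car 58↔Car 91 (Car 58→Route 4 341 km, Car 91→Route 5 349 km) adds 586.

Minimum total: 476 km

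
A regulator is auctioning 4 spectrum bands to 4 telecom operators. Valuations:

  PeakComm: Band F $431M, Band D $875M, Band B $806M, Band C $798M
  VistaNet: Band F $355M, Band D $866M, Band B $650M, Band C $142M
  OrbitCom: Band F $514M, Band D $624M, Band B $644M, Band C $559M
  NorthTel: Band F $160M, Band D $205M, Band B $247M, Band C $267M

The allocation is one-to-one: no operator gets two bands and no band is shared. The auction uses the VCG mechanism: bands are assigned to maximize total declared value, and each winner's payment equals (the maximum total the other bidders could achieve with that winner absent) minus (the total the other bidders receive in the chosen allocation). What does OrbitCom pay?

OrbitCom pays $115M.

Efficient allocation: PeakComm→Band C ($798M), VistaNet→Band D ($866M), OrbitCom→Band B ($644M), NorthTel→Band F ($160M); total welfare W = $2468M.
OrbitCom receives Band B at value $644M, so the others get W − 644 = $1824M.
Without OrbitCom: best allocation of the remaining 3 bidders over all 4 bands is PeakComm→Band B ($806M), VistaNet→Band D ($866M), NorthTel→Band C ($267M), total $1939M.
VCG payment = (others' best without OrbitCom) − (others' welfare with OrbitCom) = 1939 − 1824 = $115M.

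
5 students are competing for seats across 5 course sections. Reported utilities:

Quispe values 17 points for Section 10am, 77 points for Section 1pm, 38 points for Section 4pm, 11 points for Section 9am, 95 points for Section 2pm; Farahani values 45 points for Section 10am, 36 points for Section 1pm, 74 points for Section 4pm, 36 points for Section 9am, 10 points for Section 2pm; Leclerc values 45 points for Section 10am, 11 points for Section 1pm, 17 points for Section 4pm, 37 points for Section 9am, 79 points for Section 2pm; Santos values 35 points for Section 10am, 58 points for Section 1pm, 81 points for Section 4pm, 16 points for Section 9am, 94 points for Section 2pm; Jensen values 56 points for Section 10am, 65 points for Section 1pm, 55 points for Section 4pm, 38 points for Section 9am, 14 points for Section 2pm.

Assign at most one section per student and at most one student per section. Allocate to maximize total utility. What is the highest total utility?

Maximum total: 338 points

Optimal: Quispe→Section 1pm (77 points), Farahani→Section 4pm (74 points), Leclerc→Section 9am (37 points), Santos→Section 2pm (94 points), Jensen→Section 10am (56 points) — total 77+74+37+94+56 = 338 points.
Column-greedy (each section in turn goes to its best remaining student) gives 261 points, worse by 77.
Next-best assignment: Quispe→Section 1pm, Farahani→Section 9am, Leclerc→Section 2pm, Santos→Section 4pm, Jensen→Section 10am = 329 points.
No other one-to-one assignment exceeds 338 points.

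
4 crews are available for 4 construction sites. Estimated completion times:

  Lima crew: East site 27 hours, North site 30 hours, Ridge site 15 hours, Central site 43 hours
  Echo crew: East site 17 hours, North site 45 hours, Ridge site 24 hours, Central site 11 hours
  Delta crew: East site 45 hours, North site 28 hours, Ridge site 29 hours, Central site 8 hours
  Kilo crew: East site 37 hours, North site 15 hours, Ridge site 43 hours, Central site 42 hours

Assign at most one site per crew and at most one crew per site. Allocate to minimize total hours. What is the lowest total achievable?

Min total: 55 hours

Optimal: Lima crew→Ridge site (15 hours), Echo crew→East site (17 hours), Delta crew→Central site (8 hours), Kilo crew→North site (15 hours) — total 15+17+8+15 = 55 hours.
Row-greedy (each crew in turn takes its cheapest remaining site) gives 91 hours, worse by 36.
Next-best assignment: Lima crew→East site, Echo crew→Ridge site, Delta crew→Central site, Kilo crew→North site = 74 hours.
Swapping Kilo crew↔Echo crew (Kilo crew→East site 37 hours, Echo crew→North site 45 hours) adds 50.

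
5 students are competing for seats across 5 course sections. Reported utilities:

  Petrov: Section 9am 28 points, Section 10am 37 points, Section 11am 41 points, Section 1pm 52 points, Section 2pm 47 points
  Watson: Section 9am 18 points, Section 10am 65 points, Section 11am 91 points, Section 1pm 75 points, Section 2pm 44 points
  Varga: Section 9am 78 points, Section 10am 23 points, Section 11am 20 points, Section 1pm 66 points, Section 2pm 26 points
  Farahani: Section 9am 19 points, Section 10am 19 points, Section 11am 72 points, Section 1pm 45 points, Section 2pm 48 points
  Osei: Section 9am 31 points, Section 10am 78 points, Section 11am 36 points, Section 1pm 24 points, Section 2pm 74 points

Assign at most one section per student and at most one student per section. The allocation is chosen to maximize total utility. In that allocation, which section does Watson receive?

Watson receives Section 1pm.

This is the linear assignment problem.
Optimal: Petrov→Section 2pm (47 points), Watson→Section 1pm (75 points), Varga→Section 9am (78 points), Farahani→Section 11am (72 points), Osei→Section 10am (78 points) — total 47+75+78+72+78 = 350 points.
Row-greedy (each student in turn takes its best remaining section) gives 347 points, worse by 3.
Next-best assignment: Petrov→Section 1pm, Watson→Section 11am, Varga→Section 9am, Farahani→Section 2pm, Osei→Section 10am = 347 points.
Watson's own top section is Section 11am (91 points), but forcing Watson→Section 11am and reassigning the rest optimally gives only 347 points — worse by 3.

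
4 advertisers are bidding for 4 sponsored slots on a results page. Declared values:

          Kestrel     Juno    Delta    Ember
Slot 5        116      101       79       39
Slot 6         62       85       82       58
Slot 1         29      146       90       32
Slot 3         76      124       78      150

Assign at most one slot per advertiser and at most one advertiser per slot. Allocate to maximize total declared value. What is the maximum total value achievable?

This is the linear assignment problem.
Optimal: Kestrel→Slot 5 ($116), Juno→Slot 1 ($146), Delta→Slot 6 ($82), Ember→Slot 3 ($150) — total 116+146+82+150 = $494.
Column-greedy (each slot in turn goes to its best remaining advertiser) gives $441, worse by 53.
Next-best assignment: Kestrel→Slot 5, Juno→Slot 6, Delta→Slot 1, Ember→Slot 3 = $441.

Maximum total: $494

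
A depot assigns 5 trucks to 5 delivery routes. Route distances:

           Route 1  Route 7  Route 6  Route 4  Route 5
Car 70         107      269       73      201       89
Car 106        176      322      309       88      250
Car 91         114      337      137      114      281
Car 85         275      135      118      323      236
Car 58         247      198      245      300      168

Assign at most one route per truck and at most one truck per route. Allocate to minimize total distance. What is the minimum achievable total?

Optimal: Car 70→Route 6 (73 km), Car 106→Route 4 (88 km), Car 91→Route 1 (114 km), Car 85→Route 7 (135 km), Car 58→Route 5 (168 km) — total 73+88+114+135+168 = 578 km.
Column-greedy (each route in turn goes to its cheapest remaining truck) gives 635 km, worse by 57.
Next-best assignment: Car 70→Route 5, Car 106→Route 4, Car 91→Route 1, Car 85→Route 6, Car 58→Route 7 = 607 km.

Min total: 578 km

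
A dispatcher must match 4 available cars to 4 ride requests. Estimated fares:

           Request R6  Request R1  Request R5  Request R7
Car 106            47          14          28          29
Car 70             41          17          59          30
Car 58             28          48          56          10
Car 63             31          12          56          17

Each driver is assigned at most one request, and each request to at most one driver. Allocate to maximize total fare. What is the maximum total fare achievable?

Optimal: Car 106→Request R6 ($47), Car 70→Request R7 ($30), Car 58→Request R1 ($48), Car 63→Request R5 ($56) — total 47+30+48+56 = $181.
Row-greedy (each driver in turn takes its best remaining request) gives $171, worse by 10.
Next-best assignment: Car 106→Request R7, Car 70→Request R6, Car 58→Request R1, Car 63→Request R5 = $174.
Swapping Car 106↔Car 70 (Car 106→Request R7 $29, Car 70→Request R6 $41) loses 7.
Every other assignment is strictly worse.

Maximum total: $181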